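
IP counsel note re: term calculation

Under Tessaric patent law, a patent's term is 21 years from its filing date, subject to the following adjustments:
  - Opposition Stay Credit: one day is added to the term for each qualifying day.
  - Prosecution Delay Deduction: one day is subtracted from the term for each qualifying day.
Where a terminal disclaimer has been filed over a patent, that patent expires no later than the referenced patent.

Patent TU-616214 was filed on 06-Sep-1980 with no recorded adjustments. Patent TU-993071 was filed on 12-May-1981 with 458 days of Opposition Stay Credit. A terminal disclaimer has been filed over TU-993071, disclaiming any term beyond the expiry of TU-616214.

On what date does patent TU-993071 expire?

2001-09-06

Natural term of TU-993071:
  Base: filing + 21 years → 12 May 2002.
  Opposition Stay Credit: +458 days → 13 August 2003.
Expiry of referenced patent TU-616214:
  Base: filing + 21 years → 6 September 2001.
Terminal disclaimer: TU-993071 expires on the earlier of 13 August 2003 and 6 September 2001.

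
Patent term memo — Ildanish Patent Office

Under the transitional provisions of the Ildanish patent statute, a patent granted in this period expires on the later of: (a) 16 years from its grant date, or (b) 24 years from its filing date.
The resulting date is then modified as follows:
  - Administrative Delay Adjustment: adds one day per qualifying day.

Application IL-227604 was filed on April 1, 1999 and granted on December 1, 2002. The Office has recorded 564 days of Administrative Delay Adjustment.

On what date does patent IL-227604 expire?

2024-10-16

(a) grant + 16 years → 1 December 2018.
(b) filing + 24 years → 1 April 2023.
Later of the two: 1 April 2023.
Administrative Delay Adjustment: +564 days → 16 October 2024.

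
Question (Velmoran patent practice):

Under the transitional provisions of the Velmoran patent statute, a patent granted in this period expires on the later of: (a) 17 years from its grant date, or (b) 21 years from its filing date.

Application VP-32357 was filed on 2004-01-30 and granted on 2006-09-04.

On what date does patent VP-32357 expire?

(a) grant + 17 years → 4 September 2023.
(b) filing + 21 years → 30 January 2025.
Later of the two: 30 January 2025.

January 30, 2025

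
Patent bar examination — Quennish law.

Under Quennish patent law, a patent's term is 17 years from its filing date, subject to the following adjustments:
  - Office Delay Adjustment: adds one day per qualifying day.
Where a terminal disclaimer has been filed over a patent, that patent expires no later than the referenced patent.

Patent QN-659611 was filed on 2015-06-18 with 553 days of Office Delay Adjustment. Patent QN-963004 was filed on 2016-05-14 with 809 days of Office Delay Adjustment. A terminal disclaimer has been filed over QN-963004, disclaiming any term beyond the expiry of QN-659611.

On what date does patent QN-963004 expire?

2033-12-23

Natural term of QN-963004:
  Base: filing + 17 years → 14 May 2033.
  Office Delay Adjustment: +809 days → 1 August 2035.
Expiry of referenced patent QN-659611:
  Base: filing + 17 years → 18 June 2032.
  Office Delay Adjustment: +553 days → 23 December 2033.
Terminal disclaimer: QN-963004 expires on the earlier of 1 August 2035 and 23 December 2033.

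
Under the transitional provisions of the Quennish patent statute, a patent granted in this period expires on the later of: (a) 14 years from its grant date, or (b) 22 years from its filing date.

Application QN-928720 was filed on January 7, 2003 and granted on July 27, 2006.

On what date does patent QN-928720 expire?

(a) grant + 14 years → 27 July 2020.
(b) filing + 22 years → 7 January 2025.
Later of the two: 7 January 2025.

2025-01-07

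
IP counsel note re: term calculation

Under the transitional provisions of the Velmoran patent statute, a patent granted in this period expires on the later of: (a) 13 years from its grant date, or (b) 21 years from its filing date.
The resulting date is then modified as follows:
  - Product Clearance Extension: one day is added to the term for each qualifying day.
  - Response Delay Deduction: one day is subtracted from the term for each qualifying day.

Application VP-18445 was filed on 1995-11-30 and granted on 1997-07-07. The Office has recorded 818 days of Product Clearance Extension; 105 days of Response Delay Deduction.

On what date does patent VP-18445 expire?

2018-11-13

(a) grant + 13 years → 7 July 2010.
(b) filing + 21 years → 30 November 2016.
Later of the two: 30 November 2016.
Product Clearance Extension: +818 days → 26 February 2019.
Response Delay Deduction: −105 days → 13 November 2018.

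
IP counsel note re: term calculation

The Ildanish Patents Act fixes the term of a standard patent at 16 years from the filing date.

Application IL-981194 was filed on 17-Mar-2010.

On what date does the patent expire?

March 17, 2026

Filing date + 16 years → 17 March 2026.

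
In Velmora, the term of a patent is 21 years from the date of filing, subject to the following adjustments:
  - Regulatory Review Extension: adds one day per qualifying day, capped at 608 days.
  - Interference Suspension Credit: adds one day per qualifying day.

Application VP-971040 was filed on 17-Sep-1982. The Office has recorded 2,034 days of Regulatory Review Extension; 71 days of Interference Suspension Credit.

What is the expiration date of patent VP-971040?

Base term: filing date + 21 years → 17 September 2003.
Regulatory Review Extension: 2034 days claimed exceeds the 608-day cap, so +608 days → 17 May 2005.
Interference Suspension Credit: +71 days → 27 July 2005.

July 27, 2005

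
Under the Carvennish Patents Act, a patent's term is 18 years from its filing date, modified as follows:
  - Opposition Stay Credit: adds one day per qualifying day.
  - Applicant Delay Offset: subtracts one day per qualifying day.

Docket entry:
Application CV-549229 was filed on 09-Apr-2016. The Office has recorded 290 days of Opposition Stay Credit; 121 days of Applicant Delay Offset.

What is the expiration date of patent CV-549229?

Base term: filing date + 18 years → 9 April 2034.
Opposition Stay Credit: +290 days → 24 January 2035.
Applicant Delay Offset: −121 days → 25 September 2034.

2034-09-25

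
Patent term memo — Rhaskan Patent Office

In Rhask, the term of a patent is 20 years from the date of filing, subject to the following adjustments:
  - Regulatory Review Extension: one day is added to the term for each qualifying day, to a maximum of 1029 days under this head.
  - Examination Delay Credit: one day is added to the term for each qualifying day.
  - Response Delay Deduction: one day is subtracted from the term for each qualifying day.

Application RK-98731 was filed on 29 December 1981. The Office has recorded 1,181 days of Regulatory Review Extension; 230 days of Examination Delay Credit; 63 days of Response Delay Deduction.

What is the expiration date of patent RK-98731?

April 8, 2005

Base term: filing date + 20 years → 29 December 2001.
Regulatory Review Extension: 1181 days claimed exceeds the 1029-day cap, so +1029 days → 23 October 2004.
Examination Delay Credit: +230 days → 10 June 2005.
Response Delay Deduction: −63 days → 8 April 2005.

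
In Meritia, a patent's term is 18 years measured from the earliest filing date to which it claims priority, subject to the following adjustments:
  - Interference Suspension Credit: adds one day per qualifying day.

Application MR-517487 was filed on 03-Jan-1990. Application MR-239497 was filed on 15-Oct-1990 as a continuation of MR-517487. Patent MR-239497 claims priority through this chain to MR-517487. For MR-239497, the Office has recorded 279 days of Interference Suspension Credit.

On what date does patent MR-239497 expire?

2008-10-08

Earliest priority filing: 3 January 1990.
Base term: 3 January 1990 + 18 years → 3 January 2008.
Interference Suspension Credit: +279 days → 8 October 2008.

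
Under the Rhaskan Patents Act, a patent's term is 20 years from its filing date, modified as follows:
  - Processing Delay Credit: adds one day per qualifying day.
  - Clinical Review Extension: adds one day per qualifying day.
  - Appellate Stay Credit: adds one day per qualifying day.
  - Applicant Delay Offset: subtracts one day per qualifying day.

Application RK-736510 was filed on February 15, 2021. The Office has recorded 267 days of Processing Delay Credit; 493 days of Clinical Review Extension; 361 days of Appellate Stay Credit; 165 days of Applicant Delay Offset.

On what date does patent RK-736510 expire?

2043-09-29

Base term: filing date + 20 years → 15 February 2041.
Processing Delay Credit: +267 days → 9 November 2041.
Clinical Review Extension: +493 days → 17 March 2043.
Appellate Stay Credit: +361 days → 12 March 2044.
Applicant Delay Offset: −165 days → 29 September 2043.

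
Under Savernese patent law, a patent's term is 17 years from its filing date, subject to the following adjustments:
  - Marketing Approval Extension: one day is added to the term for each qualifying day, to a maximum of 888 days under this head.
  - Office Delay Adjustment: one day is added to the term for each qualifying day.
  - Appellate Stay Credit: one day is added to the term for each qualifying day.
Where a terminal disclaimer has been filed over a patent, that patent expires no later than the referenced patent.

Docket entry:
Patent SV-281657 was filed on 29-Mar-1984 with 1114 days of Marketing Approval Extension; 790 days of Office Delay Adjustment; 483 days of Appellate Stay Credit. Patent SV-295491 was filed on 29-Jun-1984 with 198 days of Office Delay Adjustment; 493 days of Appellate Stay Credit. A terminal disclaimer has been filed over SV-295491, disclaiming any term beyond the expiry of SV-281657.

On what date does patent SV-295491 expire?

Natural term of SV-295491:
  Base: filing + 17 years → 29 June 2001.
  Office Delay Adjustment: +198 days → 13 January 2002.
  Appellate Stay Credit: +493 days → 21 May 2003.
Expiry of referenced patent SV-281657:
  Base: filing + 17 years → 29 March 2001.
  Marketing Approval Extension: 1114 days claimed exceeds the 888-day cap, so +888 days → 3 September 2003.
  Office Delay Adjustment: +790 days → 1 November 2005.
  Appellate Stay Credit: +483 days → 27 February 2007.
Terminal disclaimer: SV-295491 expires on the earlier of 21 May 2003 and 27 February 2007.

2003-05-21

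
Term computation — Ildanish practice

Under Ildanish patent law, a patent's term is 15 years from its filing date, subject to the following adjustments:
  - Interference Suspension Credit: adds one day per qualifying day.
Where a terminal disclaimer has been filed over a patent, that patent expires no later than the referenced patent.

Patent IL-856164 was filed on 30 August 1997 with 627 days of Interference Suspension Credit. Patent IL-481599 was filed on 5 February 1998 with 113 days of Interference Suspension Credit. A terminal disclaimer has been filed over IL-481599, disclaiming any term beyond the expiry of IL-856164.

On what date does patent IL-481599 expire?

Natural term of IL-481599:
  Base: filing + 15 years → 5 February 2013.
  Interference Suspension Credit: +113 days → 29 May 2013.
Expiry of referenced patent IL-856164:
  Base: filing + 15 years → 30 August 2012.
  Interference Suspension Credit: +627 days → 19 May 2014.
Terminal disclaimer: IL-481599 expires on the earlier of 29 May 2013 and 19 May 2014.

2013-05-29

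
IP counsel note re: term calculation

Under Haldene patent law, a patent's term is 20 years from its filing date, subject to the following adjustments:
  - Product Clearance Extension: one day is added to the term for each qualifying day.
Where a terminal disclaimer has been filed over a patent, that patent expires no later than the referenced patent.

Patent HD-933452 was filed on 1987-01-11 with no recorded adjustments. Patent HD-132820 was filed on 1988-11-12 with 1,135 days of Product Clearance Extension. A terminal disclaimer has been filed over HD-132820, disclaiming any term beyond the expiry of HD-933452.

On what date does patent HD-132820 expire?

January 11, 2007

Natural term of HD-132820:
  Base: filing + 20 years → 12 November 2008.
  Product Clearance Extension: +1135 days → 22 December 2011.
Expiry of referenced patent HD-933452:
  Base: filing + 20 years → 11 January 2007.
Terminal disclaimer: HD-132820 expires on the earlier of 22 December 2011 and 11 January 2007.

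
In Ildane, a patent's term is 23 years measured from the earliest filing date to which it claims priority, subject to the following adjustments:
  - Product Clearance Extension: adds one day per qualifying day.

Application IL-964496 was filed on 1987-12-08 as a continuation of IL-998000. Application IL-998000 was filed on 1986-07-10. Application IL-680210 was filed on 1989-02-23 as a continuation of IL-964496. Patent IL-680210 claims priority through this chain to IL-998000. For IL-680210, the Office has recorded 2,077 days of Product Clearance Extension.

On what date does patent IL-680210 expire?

Earliest priority filing: 10 July 1986.
Base term: 10 July 1986 + 23 years → 10 July 2009.
Product Clearance Extension: +2077 days → 18 March 2015.

March 18, 2015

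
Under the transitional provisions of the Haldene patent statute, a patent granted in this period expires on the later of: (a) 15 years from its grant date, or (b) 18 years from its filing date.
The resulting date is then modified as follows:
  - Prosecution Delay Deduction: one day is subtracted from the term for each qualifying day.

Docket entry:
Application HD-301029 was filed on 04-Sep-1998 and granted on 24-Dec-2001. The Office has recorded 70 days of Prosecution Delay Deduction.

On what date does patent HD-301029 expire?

October 15, 2016

(a) grant + 15 years → 24 December 2016.
(b) filing + 18 years → 4 September 2016.
Later of the two: 24 December 2016.
Prosecution Delay Deduction: −70 days → 15 October 2016.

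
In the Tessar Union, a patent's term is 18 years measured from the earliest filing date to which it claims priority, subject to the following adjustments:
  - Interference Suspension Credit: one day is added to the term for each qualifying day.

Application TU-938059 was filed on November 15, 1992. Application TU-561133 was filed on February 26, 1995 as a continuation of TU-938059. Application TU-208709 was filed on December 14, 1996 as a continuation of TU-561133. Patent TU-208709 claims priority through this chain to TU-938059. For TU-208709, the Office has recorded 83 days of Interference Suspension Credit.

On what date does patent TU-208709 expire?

Earliest priority filing: 15 November 1992.
Base term: 15 November 1992 + 18 years → 15 November 2010.
Interference Suspension Credit: +83 days → 6 February 2011.

February 6, 2011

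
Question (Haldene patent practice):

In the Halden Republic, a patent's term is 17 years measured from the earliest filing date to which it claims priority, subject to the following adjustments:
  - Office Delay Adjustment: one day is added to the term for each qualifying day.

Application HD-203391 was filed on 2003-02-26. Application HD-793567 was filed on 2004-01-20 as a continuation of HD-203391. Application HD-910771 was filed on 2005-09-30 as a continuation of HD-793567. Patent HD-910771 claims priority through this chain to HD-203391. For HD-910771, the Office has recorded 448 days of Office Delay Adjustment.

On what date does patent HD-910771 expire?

Earliest priority filing: 26 February 2003.
Base term: 26 February 2003 + 17 years → 26 February 2020.
Office Delay Adjustment: +448 days → 19 May 2021.

2021-05-19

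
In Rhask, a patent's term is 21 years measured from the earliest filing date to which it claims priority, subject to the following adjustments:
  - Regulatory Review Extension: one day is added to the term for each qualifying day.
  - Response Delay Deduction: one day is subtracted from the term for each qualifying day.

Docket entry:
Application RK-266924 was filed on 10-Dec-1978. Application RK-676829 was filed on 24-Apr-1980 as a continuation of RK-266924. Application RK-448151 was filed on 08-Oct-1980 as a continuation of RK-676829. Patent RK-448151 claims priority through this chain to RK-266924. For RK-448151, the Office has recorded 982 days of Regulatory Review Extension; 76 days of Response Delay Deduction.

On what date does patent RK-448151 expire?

Earliest priority filing: 10 December 1978.
Base term: 10 December 1978 + 21 years → 10 December 1999.
Regulatory Review Extension: +982 days → 18 August 2002.
Response Delay Deduction: −76 days → 3 June 2002.

2002-06-03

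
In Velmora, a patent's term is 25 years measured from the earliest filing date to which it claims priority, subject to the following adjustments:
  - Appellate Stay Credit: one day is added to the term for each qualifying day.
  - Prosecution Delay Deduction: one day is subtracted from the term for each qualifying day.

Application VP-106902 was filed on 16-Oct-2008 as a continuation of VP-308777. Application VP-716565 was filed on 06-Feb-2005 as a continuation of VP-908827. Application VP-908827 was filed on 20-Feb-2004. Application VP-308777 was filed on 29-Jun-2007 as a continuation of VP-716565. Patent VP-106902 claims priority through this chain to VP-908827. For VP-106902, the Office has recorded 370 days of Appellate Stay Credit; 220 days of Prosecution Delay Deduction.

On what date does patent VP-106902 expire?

Earliest priority filing: 20 February 2004.
Base term: 20 February 2004 + 25 years → 20 February 2029.
Appellate Stay Credit: +370 days → 25 February 2030.
Prosecution Delay Deduction: −220 days → 20 July 2029.

2029-07-20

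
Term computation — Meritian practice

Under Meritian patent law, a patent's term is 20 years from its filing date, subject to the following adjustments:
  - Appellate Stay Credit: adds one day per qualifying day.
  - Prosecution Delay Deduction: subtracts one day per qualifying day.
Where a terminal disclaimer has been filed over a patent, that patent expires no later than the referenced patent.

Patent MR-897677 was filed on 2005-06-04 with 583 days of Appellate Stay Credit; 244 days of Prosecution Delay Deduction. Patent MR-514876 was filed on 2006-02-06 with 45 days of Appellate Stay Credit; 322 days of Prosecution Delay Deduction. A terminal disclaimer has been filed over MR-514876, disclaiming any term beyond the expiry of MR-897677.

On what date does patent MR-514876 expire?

Natural term of MR-514876:
  Base: filing + 20 years → 6 February 2026.
  Appellate Stay Credit: +45 days → 23 March 2026.
  Prosecution Delay Deduction: −322 days → 5 May 2025.
Expiry of referenced patent MR-897677:
  Base: filing + 20 years → 4 June 2025.
  Appellate Stay Credit: +583 days → 8 January 2027.
  Prosecution Delay Deduction: −244 days → 9 May 2026.
Terminal disclaimer: MR-514876 expires on the earlier of 5 May 2025 and 9 May 2026.

2025-05-05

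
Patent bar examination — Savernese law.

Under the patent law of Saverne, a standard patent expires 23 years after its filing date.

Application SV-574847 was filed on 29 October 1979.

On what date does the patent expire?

2002-10-29

Filing date + 23 years → 29 October 2002.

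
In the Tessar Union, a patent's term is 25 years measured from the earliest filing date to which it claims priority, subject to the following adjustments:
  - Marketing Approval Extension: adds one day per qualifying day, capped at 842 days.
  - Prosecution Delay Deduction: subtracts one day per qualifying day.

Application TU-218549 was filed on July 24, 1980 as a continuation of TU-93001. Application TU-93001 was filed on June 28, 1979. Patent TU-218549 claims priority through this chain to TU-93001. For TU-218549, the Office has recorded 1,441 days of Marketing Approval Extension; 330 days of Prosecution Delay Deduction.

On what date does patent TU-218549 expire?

Earliest priority filing: 28 June 1979.
Base term: 28 June 1979 + 25 years → 28 June 2004.
Marketing Approval Extension: 1441 days claimed exceeds the 842-day cap, so +842 days → 18 October 2006.
Prosecution Delay Deduction: −330 days → 22 November 2005.

November 22, 2005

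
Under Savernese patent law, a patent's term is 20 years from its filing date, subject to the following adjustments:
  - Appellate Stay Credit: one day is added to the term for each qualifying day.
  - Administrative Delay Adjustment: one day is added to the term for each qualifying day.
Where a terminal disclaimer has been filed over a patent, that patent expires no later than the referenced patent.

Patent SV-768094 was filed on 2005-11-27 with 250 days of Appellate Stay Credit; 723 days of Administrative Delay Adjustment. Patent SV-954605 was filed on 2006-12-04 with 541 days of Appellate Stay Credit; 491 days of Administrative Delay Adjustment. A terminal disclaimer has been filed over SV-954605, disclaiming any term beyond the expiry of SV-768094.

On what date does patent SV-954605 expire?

July 27, 2028

Natural term of SV-954605:
  Base: filing + 20 years → 4 December 2026.
  Appellate Stay Credit: +541 days → 28 May 2028.
  Administrative Delay Adjustment: +491 days → 1 October 2029.
Expiry of referenced patent SV-768094:
  Base: filing + 20 years → 27 November 2025.
  Appellate Stay Credit: +250 days → 4 August 2026.
  Administrative Delay Adjustment: +723 days → 27 July 2028.
Terminal disclaimer: SV-954605 expires on the earlier of 1 October 2029 and 27 July 2028.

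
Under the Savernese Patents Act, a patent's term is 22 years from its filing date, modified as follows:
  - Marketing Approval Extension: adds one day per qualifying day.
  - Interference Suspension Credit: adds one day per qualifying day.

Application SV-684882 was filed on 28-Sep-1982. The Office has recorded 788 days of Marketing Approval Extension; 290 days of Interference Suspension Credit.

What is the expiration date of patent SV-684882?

Base term: filing date + 22 years → 28 September 2004.
Marketing Approval Extension: +788 days → 25 November 2006.
Interference Suspension Credit: +290 days → 11 September 2007.

2007-09-11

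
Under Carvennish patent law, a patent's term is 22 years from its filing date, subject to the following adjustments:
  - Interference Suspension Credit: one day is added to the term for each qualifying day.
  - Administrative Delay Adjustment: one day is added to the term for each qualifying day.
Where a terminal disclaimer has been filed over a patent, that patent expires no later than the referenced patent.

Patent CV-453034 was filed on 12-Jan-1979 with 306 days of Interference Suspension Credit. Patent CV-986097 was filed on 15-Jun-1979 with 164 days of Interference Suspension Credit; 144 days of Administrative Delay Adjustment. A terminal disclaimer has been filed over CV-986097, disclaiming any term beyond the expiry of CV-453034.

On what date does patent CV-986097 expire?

November 14, 2001

Natural term of CV-986097:
  Base: filing + 22 years → 15 June 2001.
  Interference Suspension Credit: +164 days → 26 November 2001.
  Administrative Delay Adjustment: +144 days → 19 April 2002.
Expiry of referenced patent CV-453034:
  Base: filing + 22 years → 12 January 2001.
  Interference Suspension Credit: +306 days → 14 November 2001.
Terminal disclaimer: CV-986097 expires on the earlier of 19 April 2002 and 14 November 2001.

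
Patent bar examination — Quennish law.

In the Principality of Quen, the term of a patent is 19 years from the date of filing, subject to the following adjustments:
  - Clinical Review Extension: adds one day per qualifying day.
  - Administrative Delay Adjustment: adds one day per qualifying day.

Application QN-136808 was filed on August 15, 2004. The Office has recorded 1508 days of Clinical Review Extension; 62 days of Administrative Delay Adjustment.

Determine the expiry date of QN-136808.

2027-12-02

Base term: filing date + 19 years → 15 August 2023.
Clinical Review Extension: +1508 days → 1 October 2027.
Administrative Delay Adjustment: +62 days → 2 December 2027.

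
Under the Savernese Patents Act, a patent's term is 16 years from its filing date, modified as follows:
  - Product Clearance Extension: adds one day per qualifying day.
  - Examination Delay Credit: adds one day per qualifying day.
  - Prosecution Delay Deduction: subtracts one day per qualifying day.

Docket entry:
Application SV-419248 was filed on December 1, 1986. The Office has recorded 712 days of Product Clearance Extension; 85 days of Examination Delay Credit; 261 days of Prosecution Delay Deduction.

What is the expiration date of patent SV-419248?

Base term: filing date + 16 years → 1 December 2002.
Product Clearance Extension: +712 days → 12 November 2004.
Examination Delay Credit: +85 days → 5 February 2005.
Prosecution Delay Deduction: −261 days → 20 May 2004.

May 20, 2004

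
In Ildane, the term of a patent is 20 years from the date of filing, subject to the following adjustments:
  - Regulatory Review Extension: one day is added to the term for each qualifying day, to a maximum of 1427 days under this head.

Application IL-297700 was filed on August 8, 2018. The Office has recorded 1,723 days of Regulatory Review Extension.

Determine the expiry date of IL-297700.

Base term: filing date + 20 years → 8 August 2038.
Regulatory Review Extension: 1723 days claimed exceeds the 1427-day cap, so +1427 days → 5 July 2042.

July 5, 2042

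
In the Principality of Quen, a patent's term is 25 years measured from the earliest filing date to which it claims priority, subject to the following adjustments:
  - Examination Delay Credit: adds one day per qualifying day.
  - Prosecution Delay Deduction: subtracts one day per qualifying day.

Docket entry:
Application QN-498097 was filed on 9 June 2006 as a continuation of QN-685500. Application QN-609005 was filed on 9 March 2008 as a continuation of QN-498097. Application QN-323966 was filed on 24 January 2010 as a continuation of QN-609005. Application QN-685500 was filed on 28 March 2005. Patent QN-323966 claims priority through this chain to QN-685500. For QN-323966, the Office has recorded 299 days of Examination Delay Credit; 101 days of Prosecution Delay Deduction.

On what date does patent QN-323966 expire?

October 12, 2030

Earliest priority filing: 28 March 2005.
Base term: 28 March 2005 + 25 years → 28 March 2030.
Examination Delay Credit: +299 days → 21 January 2031.
Prosecution Delay Deduction: −101 days → 12 October 2030.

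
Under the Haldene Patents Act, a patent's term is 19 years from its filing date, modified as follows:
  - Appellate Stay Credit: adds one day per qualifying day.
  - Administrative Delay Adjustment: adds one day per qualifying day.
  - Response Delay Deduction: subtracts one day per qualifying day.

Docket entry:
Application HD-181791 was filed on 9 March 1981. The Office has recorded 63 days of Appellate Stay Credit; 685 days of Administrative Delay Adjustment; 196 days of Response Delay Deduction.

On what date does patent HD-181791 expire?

2001-09-12

Base term: filing date + 19 years → 9 March 2000.
Appellate Stay Credit: +63 days → 11 May 2000.
Administrative Delay Adjustment: +685 days → 27 March 2002.
Response Delay Deduction: −196 days → 12 September 2001.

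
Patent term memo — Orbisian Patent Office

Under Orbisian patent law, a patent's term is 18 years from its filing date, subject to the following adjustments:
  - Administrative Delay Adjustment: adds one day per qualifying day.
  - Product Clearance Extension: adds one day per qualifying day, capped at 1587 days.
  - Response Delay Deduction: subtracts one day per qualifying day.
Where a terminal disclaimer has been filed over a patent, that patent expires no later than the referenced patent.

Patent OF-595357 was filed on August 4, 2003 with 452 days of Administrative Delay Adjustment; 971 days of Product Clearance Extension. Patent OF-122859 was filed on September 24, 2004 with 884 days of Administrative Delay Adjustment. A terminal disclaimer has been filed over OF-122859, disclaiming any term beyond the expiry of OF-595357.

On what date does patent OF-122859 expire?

Natural term of OF-122859:
  Base: filing + 18 years → 24 September 2022.
  Administrative Delay Adjustment: +884 days → 24 February 2025.
Expiry of referenced patent OF-595357:
  Base: filing + 18 years → 4 August 2021.
  Administrative Delay Adjustment: +452 days → 30 October 2022.
  Product Clearance Extension: 971 days (within the 1587-day cap) → +971 days → 27 June 2025.
Terminal disclaimer: OF-122859 expires on the earlier of 24 February 2025 and 27 June 2025.

2025-02-24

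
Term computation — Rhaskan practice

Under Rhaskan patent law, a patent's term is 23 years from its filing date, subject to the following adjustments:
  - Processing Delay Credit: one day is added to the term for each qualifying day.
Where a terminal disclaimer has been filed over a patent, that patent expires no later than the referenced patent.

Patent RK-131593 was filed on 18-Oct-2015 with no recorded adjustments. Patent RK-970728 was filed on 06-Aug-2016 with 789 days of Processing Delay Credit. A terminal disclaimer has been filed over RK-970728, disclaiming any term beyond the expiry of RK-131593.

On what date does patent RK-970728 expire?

Natural term of RK-970728:
  Base: filing + 23 years → 6 August 2039.
  Processing Delay Credit: +789 days → 3 October 2041.
Expiry of referenced patent RK-131593:
  Base: filing + 23 years → 18 October 2038.
Terminal disclaimer: RK-970728 expires on the earlier of 3 October 2041 and 18 October 2038.

2038-10-18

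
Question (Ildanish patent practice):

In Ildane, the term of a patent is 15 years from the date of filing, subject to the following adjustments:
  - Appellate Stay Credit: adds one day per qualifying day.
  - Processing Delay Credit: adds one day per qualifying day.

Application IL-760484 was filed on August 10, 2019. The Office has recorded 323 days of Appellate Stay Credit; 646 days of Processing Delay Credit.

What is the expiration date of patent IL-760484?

Base term: filing date + 15 years → 10 August 2034.
Appellate Stay Credit: +323 days → 29 June 2035.
Processing Delay Credit: +646 days → 5 April 2037.

April 5, 2037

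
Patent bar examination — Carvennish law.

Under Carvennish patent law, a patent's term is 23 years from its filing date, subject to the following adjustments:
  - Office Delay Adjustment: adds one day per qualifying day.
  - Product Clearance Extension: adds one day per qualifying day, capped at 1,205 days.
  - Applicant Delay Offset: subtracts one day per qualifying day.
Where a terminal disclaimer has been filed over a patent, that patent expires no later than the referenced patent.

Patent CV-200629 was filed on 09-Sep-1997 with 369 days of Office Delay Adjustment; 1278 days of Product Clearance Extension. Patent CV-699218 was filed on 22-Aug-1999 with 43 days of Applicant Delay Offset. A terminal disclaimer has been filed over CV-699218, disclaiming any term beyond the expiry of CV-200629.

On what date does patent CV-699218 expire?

2022-07-10

Natural term of CV-699218:
  Base: filing + 23 years → 22 August 2022.
  Applicant Delay Offset: −43 days → 10 July 2022.
Expiry of referenced patent CV-200629:
  Base: filing + 23 years → 9 September 2020.
  Office Delay Adjustment: +369 days → 13 September 2021.
  Product Clearance Extension: 1278 days claimed exceeds the 1205-day cap, so +1205 days → 31 December 2024.
Terminal disclaimer: CV-699218 expires on the earlier of 10 July 2022 and 31 December 2024.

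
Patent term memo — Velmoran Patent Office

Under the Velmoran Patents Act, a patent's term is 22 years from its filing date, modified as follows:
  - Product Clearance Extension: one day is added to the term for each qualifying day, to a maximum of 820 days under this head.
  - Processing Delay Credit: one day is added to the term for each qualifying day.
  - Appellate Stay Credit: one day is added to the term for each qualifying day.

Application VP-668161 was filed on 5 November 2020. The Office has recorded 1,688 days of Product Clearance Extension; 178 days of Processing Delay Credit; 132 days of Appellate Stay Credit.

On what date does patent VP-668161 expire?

2045-12-09

Base term: filing date + 22 years → 5 November 2042.
Product Clearance Extension: 1688 days claimed exceeds the 820-day cap, so +820 days → 2 February 2045.
Processing Delay Credit: +178 days → 30 July 2045.
Appellate Stay Credit: +132 days → 9 December 2045.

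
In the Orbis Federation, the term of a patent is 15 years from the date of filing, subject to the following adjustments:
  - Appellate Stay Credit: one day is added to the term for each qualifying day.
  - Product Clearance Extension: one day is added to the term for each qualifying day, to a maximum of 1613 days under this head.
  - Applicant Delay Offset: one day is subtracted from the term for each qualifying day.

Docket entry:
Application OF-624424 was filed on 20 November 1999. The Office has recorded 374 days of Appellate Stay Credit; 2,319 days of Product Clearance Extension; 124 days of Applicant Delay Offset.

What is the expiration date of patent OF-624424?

Base term: filing date + 15 years → 20 November 2014.
Appellate Stay Credit: +374 days → 29 November 2015.
Product Clearance Extension: 2319 days claimed exceeds the 1613-day cap, so +1613 days → 29 April 2020.
Applicant Delay Offset: −124 days → 27 December 2019.

2019-12-27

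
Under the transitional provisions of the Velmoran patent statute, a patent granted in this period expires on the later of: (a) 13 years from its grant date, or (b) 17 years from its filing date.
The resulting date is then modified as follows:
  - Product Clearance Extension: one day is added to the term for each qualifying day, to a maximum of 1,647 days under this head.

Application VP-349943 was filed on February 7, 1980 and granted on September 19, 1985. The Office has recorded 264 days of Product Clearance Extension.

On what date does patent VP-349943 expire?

June 10, 1999

(a) grant + 13 years → 19 September 1998.
(b) filing + 17 years → 7 February 1997.
Later of the two: 19 September 1998.
Product Clearance Extension: 264 days (within the 1647-day cap) → +264 days → 10 June 1999.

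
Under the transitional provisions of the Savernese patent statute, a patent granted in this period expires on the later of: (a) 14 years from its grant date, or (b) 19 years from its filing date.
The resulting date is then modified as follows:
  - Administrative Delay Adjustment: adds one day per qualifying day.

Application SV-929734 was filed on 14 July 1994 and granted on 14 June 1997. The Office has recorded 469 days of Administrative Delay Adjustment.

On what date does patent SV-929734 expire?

(a) grant + 14 years → 14 June 2011.
(b) filing + 19 years → 14 July 2013.
Later of the two: 14 July 2013.
Administrative Delay Adjustment: +469 days → 26 October 2014.

2014-10-26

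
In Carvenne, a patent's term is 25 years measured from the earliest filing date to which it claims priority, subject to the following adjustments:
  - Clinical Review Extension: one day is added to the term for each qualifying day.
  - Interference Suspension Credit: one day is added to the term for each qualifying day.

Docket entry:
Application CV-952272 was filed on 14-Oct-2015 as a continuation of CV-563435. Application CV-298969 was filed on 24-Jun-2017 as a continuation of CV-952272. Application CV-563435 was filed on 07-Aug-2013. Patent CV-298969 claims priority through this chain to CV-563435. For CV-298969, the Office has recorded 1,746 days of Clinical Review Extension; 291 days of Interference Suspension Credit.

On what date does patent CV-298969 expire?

March 5, 2044

Earliest priority filing: 7 August 2013.
Base term: 7 August 2013 + 25 years → 7 August 2038.
Clinical Review Extension: +1746 days → 19 May 2043.
Interference Suspension Credit: +291 days → 5 March 2044.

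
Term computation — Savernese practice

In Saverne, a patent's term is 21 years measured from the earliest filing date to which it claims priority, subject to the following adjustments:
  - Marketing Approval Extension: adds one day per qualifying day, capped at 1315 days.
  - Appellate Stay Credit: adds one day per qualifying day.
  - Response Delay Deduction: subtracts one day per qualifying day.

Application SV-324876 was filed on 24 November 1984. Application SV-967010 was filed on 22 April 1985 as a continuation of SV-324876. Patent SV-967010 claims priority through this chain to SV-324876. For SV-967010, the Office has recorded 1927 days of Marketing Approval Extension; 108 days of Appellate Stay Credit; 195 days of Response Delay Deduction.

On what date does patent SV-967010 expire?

Earliest priority filing: 24 November 1984.
Base term: 24 November 1984 + 21 years → 24 November 2005.
Marketing Approval Extension: 1927 days claimed exceeds the 1315-day cap, so +1315 days → 1 July 2009.
Appellate Stay Credit: +108 days → 17 October 2009.
Response Delay Deduction: −195 days → 5 April 2009.

2009-04-05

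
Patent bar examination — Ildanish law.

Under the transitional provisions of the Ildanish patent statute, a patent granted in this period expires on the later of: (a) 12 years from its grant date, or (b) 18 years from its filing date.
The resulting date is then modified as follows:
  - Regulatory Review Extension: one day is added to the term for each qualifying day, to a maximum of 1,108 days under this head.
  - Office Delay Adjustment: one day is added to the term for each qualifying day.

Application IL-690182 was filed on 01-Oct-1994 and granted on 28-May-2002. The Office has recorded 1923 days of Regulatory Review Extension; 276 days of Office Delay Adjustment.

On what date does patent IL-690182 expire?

(a) grant + 12 years → 28 May 2014.
(b) filing + 18 years → 1 October 2012.
Later of the two: 28 May 2014.
Regulatory Review Extension: 1923 days claimed exceeds the 1108-day cap, so +1108 days → 9 June 2017.
Office Delay Adjustment: +276 days → 12 March 2018.

2018-03-12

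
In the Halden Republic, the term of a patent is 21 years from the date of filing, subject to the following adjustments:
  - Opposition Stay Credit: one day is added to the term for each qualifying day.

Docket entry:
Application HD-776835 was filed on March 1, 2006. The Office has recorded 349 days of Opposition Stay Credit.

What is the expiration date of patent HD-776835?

Base term: filing date + 21 years → 1 March 2027.
Opposition Stay Credit: +349 days → 13 February 2028.

February 13, 2028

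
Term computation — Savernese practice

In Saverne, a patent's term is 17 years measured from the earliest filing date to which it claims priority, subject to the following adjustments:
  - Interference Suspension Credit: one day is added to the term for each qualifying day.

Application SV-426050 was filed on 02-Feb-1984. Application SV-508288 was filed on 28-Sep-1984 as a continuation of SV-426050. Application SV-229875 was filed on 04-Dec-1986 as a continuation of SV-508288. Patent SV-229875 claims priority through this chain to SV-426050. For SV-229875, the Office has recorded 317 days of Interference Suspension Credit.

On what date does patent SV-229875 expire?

December 16, 2001

Earliest priority filing: 2 February 1984.
Base term: 2 February 1984 + 17 years → 2 February 2001.
Interference Suspension Credit: +317 days → 16 December 2001.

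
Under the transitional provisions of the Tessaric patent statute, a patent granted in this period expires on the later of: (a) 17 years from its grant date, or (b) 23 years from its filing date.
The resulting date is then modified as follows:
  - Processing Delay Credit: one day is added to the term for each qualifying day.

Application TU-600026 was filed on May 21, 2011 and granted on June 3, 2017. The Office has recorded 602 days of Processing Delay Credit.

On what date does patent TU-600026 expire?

January 26, 2036

(a) grant + 17 years → 3 June 2034.
(b) filing + 23 years → 21 May 2034.
Later of the two: 3 June 2034.
Processing Delay Credit: +602 days → 26 January 2036.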